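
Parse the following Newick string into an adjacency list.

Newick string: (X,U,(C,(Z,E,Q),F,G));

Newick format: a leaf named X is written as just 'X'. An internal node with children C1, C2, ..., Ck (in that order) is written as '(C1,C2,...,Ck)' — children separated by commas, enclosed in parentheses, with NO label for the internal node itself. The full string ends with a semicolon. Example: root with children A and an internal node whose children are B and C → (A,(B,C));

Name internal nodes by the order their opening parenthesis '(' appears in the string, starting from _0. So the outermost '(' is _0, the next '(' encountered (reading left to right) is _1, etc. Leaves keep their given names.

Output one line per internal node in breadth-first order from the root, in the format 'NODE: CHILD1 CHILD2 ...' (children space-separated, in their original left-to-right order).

Answer: _0: X U _1
_1: C _2 F G
_2: Z E Q

Derivation:
Input: (X,U,(C,(Z,E,Q),F,G));
Scanning left-to-right, naming '(' by encounter order:
  pos 0: '(' -> open internal node _0 (depth 1)
  pos 5: '(' -> open internal node _1 (depth 2)
  pos 8: '(' -> open internal node _2 (depth 3)
  pos 14: ')' -> close internal node _2 (now at depth 2)
  pos 19: ')' -> close internal node _1 (now at depth 1)
  pos 20: ')' -> close internal node _0 (now at depth 0)
Total internal nodes: 3
BFS adjacency from root:
  _0: X U _1
  _1: C _2 F G
  _2: Z E Q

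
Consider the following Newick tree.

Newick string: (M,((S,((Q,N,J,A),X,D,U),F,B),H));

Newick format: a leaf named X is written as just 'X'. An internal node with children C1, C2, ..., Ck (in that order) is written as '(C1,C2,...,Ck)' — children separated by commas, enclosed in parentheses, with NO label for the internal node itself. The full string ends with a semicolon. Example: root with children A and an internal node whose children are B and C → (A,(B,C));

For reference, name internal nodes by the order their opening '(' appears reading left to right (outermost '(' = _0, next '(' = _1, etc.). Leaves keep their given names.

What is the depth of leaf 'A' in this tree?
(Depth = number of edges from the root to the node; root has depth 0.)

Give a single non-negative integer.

Newick: (M,((S,((Q,N,J,A),X,D,U),F,B),H));
Naming internals by '(' encounter order: outermost '(' = _0, next = _1, ...
Query node: A
Path from root: _0 -> _1 -> _2 -> _3 -> _4 -> A
Depth of A: 5 (number of edges from root)

Answer: 5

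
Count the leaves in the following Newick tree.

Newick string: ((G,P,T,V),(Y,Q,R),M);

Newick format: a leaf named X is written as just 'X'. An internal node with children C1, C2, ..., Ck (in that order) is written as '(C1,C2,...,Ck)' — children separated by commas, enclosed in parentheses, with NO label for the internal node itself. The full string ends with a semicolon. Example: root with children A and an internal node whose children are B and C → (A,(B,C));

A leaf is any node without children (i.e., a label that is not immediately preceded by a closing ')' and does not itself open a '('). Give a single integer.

Answer: 8

Derivation:
Newick: ((G,P,T,V),(Y,Q,R),M);
Scan left-to-right; a leaf is any maximal label run not followed by '(':
  pos 2: leaf 'G' → count = 1
  pos 4: leaf 'P' → count = 2
  pos 6: leaf 'T' → count = 3
  pos 8: leaf 'V' → count = 4
  pos 12: leaf 'Y' → count = 5
  pos 14: leaf 'Q' → count = 6
  pos 16: leaf 'R' → count = 7
  pos 19: leaf 'M' → count = 8
Total leaves: 8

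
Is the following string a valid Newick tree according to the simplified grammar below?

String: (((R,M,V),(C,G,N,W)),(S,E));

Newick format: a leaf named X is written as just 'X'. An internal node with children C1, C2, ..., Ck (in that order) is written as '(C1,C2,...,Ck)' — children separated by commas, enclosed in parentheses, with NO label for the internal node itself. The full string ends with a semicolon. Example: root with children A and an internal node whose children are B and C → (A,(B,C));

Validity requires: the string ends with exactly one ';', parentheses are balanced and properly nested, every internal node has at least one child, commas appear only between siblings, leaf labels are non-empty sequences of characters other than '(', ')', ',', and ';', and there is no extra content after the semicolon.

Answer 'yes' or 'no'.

Answer: yes

Derivation:
Input: (((R,M,V),(C,G,N,W)),(S,E));
Paren balance: 5 '(' vs 5 ')' OK
Ends with single ';': True
Full parse: OK
Valid: True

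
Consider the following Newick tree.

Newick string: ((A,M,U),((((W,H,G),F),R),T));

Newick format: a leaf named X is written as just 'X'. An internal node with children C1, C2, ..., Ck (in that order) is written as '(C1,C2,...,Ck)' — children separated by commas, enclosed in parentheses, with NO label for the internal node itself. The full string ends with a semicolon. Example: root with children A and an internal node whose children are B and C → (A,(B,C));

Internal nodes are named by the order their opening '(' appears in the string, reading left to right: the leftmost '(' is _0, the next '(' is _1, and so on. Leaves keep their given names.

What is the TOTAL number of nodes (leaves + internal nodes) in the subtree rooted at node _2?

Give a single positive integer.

Newick: ((A,M,U),((((W,H,G),F),R),T));
Locate _2: it is the '(' at position 9 (the 3rd '(' reading left to right).
Query: subtree rooted at _2
_2: subtree_size = 1 + 9
  _3: subtree_size = 1 + 7
    _4: subtree_size = 1 + 5
      _5: subtree_size = 1 + 3
        W: subtree_size = 1 + 0
        H: subtree_size = 1 + 0
        G: subtree_size = 1 + 0
      F: subtree_size = 1 + 0
    R: subtree_size = 1 + 0
  T: subtree_size = 1 + 0
Total subtree size of _2: 10

Answer: 10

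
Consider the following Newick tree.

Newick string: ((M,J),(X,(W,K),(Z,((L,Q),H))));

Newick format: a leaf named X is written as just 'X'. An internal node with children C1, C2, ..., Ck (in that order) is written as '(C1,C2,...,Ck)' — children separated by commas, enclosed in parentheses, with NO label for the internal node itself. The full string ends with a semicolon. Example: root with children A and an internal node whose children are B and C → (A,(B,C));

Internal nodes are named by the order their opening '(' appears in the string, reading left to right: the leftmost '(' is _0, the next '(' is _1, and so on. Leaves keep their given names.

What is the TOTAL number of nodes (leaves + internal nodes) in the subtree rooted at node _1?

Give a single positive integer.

Newick: ((M,J),(X,(W,K),(Z,((L,Q),H))));
Locate _1: it is the '(' at position 1 (the 2nd '(' reading left to right).
Query: subtree rooted at _1
_1: subtree_size = 1 + 2
  M: subtree_size = 1 + 0
  J: subtree_size = 1 + 0
Total subtree size of _1: 3

Answer: 3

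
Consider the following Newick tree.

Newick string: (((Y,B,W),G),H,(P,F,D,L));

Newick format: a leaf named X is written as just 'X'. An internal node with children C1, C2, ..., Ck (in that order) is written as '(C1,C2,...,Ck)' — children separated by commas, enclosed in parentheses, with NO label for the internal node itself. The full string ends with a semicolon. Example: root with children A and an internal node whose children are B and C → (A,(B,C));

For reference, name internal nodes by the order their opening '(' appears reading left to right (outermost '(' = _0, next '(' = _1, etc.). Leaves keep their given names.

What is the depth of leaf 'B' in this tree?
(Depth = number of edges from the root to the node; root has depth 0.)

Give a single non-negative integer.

Answer: 3

Derivation:
Newick: (((Y,B,W),G),H,(P,F,D,L));
Naming internals by '(' encounter order: outermost '(' = _0, next = _1, ...
Query node: B
Path from root: _0 -> _1 -> _2 -> B
Depth of B: 3 (number of edges from root)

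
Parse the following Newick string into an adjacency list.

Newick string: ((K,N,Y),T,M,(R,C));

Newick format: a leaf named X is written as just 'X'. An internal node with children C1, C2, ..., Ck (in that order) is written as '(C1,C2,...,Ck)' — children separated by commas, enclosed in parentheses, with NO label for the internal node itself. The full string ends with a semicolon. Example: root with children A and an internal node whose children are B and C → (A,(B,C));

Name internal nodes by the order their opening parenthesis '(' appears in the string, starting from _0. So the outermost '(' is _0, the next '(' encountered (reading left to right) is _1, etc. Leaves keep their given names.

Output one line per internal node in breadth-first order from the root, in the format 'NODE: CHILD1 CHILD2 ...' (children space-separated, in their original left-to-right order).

Input: ((K,N,Y),T,M,(R,C));
Scanning left-to-right, naming '(' by encounter order:
  pos 0: '(' -> open internal node _0 (depth 1)
  pos 1: '(' -> open internal node _1 (depth 2)
  pos 7: ')' -> close internal node _1 (now at depth 1)
  pos 13: '(' -> open internal node _2 (depth 2)
  pos 17: ')' -> close internal node _2 (now at depth 1)
  pos 18: ')' -> close internal node _0 (now at depth 0)
Total internal nodes: 3
BFS adjacency from root:
  _0: _1 T M _2
  _1: K N Y
  _2: R C

Answer: _0: _1 T M _2
_1: K N Y
_2: R C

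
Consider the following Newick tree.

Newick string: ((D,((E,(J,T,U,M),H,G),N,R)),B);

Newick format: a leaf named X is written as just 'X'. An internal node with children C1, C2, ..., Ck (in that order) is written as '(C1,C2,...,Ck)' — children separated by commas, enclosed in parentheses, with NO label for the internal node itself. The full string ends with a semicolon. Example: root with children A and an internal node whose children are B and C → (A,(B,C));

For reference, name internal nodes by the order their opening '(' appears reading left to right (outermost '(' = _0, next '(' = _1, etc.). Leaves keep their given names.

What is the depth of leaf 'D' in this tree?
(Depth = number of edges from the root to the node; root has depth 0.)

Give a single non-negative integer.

Newick: ((D,((E,(J,T,U,M),H,G),N,R)),B);
Naming internals by '(' encounter order: outermost '(' = _0, next = _1, ...
Query node: D
Path from root: _0 -> _1 -> D
Depth of D: 2 (number of edges from root)

Answer: 2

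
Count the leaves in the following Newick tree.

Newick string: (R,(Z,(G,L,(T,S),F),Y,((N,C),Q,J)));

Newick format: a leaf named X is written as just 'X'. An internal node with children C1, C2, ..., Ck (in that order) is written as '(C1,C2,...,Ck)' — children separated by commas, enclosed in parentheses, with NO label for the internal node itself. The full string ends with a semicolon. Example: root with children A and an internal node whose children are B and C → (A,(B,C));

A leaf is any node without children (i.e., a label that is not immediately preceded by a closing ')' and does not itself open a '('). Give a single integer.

Newick: (R,(Z,(G,L,(T,S),F),Y,((N,C),Q,J)));
Scan left-to-right; a leaf is any maximal label run not followed by '(':
  pos 1: leaf 'R' → count = 1
  pos 4: leaf 'Z' → count = 2
  pos 7: leaf 'G' → count = 3
  pos 9: leaf 'L' → count = 4
  pos 12: leaf 'T' → count = 5
  pos 14: leaf 'S' → count = 6
  pos 17: leaf 'F' → count = 7
  pos 20: leaf 'Y' → count = 8
  pos 24: leaf 'N' → count = 9
  pos 26: leaf 'C' → count = 10
  pos 29: leaf 'Q' → count = 11
  pos 31: leaf 'J' → count = 12
Total leaves: 12

Answer: 12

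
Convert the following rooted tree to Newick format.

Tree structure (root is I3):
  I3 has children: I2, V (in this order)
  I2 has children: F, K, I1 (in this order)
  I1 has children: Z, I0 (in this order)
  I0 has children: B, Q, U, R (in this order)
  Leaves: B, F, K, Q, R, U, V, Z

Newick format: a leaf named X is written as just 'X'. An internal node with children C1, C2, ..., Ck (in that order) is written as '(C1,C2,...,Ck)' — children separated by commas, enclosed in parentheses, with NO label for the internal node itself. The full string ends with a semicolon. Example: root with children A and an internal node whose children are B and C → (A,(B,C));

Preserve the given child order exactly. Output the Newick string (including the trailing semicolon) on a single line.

internal I3 with children ['I2', 'V']
  internal I2 with children ['F', 'K', 'I1']
    leaf 'F' → 'F'
    leaf 'K' → 'K'
    internal I1 with children ['Z', 'I0']
      leaf 'Z' → 'Z'
      internal I0 with children ['B', 'Q', 'U', 'R']
        leaf 'B' → 'B'
        leaf 'Q' → 'Q'
        leaf 'U' → 'U'
        leaf 'R' → 'R'
      → '(B,Q,U,R)'
    → '(Z,(B,Q,U,R))'
  → '(F,K,(Z,(B,Q,U,R)))'
  leaf 'V' → 'V'
→ '((F,K,(Z,(B,Q,U,R))),V)'
Final: ((F,K,(Z,(B,Q,U,R))),V);

Answer: ((F,K,(Z,(B,Q,U,R))),V);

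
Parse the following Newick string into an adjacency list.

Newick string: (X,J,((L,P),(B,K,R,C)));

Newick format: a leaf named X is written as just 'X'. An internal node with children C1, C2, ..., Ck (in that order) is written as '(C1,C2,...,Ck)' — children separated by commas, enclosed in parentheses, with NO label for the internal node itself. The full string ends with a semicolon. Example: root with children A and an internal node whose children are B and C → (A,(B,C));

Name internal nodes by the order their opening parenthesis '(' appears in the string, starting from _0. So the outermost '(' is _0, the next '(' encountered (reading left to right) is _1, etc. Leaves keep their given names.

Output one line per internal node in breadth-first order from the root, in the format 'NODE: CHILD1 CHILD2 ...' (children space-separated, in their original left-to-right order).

Input: (X,J,((L,P),(B,K,R,C)));
Scanning left-to-right, naming '(' by encounter order:
  pos 0: '(' -> open internal node _0 (depth 1)
  pos 5: '(' -> open internal node _1 (depth 2)
  pos 6: '(' -> open internal node _2 (depth 3)
  pos 10: ')' -> close internal node _2 (now at depth 2)
  pos 12: '(' -> open internal node _3 (depth 3)
  pos 20: ')' -> close internal node _3 (now at depth 2)
  pos 21: ')' -> close internal node _1 (now at depth 1)
  pos 22: ')' -> close internal node _0 (now at depth 0)
Total internal nodes: 4
BFS adjacency from root:
  _0: X J _1
  _1: _2 _3
  _2: L P
  _3: B K R C

Answer: _0: X J _1
_1: _2 _3
_2: L P
_3: B K R C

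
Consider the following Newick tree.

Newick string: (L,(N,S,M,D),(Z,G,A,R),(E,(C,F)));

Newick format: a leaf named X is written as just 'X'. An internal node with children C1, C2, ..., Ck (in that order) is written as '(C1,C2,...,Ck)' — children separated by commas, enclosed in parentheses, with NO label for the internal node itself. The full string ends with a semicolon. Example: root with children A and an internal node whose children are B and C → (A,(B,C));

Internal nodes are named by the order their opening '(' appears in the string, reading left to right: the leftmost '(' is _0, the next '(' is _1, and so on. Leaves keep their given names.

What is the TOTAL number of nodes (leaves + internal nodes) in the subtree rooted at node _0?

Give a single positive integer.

Newick: (L,(N,S,M,D),(Z,G,A,R),(E,(C,F)));
Locate _0: it is the '(' at position 0 (the 1st '(' reading left to right).
Query: subtree rooted at _0
_0: subtree_size = 1 + 16
  L: subtree_size = 1 + 0
  _1: subtree_size = 1 + 4
    N: subtree_size = 1 + 0
    S: subtree_size = 1 + 0
    M: subtree_size = 1 + 0
    D: subtree_size = 1 + 0
  _2: subtree_size = 1 + 4
    Z: subtree_size = 1 + 0
    G: subtree_size = 1 + 0
    A: subtree_size = 1 + 0
    R: subtree_size = 1 + 0
  _3: subtree_size = 1 + 4
    E: subtree_size = 1 + 0
    _4: subtree_size = 1 + 2
      C: subtree_size = 1 + 0
      F: subtree_size = 1 + 0
Total subtree size of _0: 17

Answer: 17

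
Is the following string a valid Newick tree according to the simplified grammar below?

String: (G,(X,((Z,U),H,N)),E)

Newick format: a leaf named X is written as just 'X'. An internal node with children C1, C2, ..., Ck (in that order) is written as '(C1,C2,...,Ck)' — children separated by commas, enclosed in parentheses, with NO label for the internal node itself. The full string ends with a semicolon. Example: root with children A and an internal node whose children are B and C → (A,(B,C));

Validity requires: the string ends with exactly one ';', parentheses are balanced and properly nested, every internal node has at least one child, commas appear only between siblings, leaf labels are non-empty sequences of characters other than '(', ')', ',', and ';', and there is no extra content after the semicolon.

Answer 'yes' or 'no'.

Answer: no

Derivation:
Input: (G,(X,((Z,U),H,N)),E)
Paren balance: 4 '(' vs 4 ')' OK
Ends with single ';': False
Full parse: FAILS (must end with ;)
Valid: False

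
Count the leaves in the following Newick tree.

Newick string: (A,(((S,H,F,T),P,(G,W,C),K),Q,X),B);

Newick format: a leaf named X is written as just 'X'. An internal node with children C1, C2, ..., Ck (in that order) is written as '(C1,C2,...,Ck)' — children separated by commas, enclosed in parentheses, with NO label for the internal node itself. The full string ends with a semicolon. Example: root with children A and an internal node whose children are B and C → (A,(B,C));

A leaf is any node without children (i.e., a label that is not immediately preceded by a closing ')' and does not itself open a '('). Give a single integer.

Answer: 13

Derivation:
Newick: (A,(((S,H,F,T),P,(G,W,C),K),Q,X),B);
Scan left-to-right; a leaf is any maximal label run not followed by '(':
  pos 1: leaf 'A' → count = 1
  pos 6: leaf 'S' → count = 2
  pos 8: leaf 'H' → count = 3
  pos 10: leaf 'F' → count = 4
  pos 12: leaf 'T' → count = 5
  pos 15: leaf 'P' → count = 6
  pos 18: leaf 'G' → count = 7
  pos 20: leaf 'W' → count = 8
  pos 22: leaf 'C' → count = 9
  pos 25: leaf 'K' → count = 10
  pos 28: leaf 'Q' → count = 11
  pos 30: leaf 'X' → count = 12
  pos 33: leaf 'B' → count = 13
Total leaves: 13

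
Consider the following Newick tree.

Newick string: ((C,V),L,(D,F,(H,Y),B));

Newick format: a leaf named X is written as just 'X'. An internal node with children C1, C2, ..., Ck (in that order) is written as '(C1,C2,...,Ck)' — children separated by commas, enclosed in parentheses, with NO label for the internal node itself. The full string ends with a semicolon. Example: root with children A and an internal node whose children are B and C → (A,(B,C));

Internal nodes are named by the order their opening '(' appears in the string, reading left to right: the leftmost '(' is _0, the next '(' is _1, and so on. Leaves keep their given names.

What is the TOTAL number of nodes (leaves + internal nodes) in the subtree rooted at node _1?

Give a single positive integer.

Answer: 3

Derivation:
Newick: ((C,V),L,(D,F,(H,Y),B));
Locate _1: it is the '(' at position 1 (the 2nd '(' reading left to right).
Query: subtree rooted at _1
_1: subtree_size = 1 + 2
  C: subtree_size = 1 + 0
  V: subtree_size = 1 + 0
Total subtree size of _1: 3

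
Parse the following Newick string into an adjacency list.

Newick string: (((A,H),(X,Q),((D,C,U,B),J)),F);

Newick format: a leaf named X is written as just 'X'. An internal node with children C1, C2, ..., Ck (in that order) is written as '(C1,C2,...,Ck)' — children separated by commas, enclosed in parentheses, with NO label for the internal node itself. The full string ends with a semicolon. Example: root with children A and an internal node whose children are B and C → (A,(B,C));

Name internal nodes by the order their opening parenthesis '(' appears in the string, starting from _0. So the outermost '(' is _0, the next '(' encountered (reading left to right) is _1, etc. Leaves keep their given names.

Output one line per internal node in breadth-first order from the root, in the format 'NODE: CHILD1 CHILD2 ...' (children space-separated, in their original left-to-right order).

Input: (((A,H),(X,Q),((D,C,U,B),J)),F);
Scanning left-to-right, naming '(' by encounter order:
  pos 0: '(' -> open internal node _0 (depth 1)
  pos 1: '(' -> open internal node _1 (depth 2)
  pos 2: '(' -> open internal node _2 (depth 3)
  pos 6: ')' -> close internal node _2 (now at depth 2)
  pos 8: '(' -> open internal node _3 (depth 3)
  pos 12: ')' -> close internal node _3 (now at depth 2)
  pos 14: '(' -> open internal node _4 (depth 3)
  pos 15: '(' -> open internal node _5 (depth 4)
  pos 23: ')' -> close internal node _5 (now at depth 3)
  pos 26: ')' -> close internal node _4 (now at depth 2)
  pos 27: ')' -> close internal node _1 (now at depth 1)
  pos 30: ')' -> close internal node _0 (now at depth 0)
Total internal nodes: 6
BFS adjacency from root:
  _0: _1 F
  _1: _2 _3 _4
  _2: A H
  _3: X Q
  _4: _5 J
  _5: D C U B

Answer: _0: _1 F
_1: _2 _3 _4
_2: A H
_3: X Q
_4: _5 J
_5: D C U B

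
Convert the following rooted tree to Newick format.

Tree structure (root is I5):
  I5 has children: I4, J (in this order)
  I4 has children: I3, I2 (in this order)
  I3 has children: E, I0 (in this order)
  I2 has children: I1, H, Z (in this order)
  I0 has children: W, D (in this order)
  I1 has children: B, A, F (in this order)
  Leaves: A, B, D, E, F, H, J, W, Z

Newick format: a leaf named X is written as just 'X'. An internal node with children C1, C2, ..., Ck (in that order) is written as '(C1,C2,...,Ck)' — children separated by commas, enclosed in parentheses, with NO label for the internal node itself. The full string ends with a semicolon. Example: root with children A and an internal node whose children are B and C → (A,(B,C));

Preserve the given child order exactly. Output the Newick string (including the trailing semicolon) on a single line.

Answer: (((E,(W,D)),((B,A,F),H,Z)),J);

Derivation:
internal I5 with children ['I4', 'J']
  internal I4 with children ['I3', 'I2']
    internal I3 with children ['E', 'I0']
      leaf 'E' → 'E'
      internal I0 with children ['W', 'D']
        leaf 'W' → 'W'
        leaf 'D' → 'D'
      → '(W,D)'
    → '(E,(W,D))'
    internal I2 with children ['I1', 'H', 'Z']
      internal I1 with children ['B', 'A', 'F']
        leaf 'B' → 'B'
        leaf 'A' → 'A'
        leaf 'F' → 'F'
      → '(B,A,F)'
      leaf 'H' → 'H'
      leaf 'Z' → 'Z'
    → '((B,A,F),H,Z)'
  → '((E,(W,D)),((B,A,F),H,Z))'
  leaf 'J' → 'J'
→ '(((E,(W,D)),((B,A,F),H,Z)),J)'
Final: (((E,(W,D)),((B,A,F),H,Z)),J);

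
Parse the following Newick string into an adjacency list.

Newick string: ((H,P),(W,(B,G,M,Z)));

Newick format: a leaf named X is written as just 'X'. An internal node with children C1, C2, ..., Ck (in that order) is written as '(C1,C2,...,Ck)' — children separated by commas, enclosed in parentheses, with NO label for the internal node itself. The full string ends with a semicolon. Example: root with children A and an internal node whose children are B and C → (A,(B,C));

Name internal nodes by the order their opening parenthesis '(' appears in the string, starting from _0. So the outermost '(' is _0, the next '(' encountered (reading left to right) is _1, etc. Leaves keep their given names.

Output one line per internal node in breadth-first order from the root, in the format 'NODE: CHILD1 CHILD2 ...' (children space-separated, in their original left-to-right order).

Input: ((H,P),(W,(B,G,M,Z)));
Scanning left-to-right, naming '(' by encounter order:
  pos 0: '(' -> open internal node _0 (depth 1)
  pos 1: '(' -> open internal node _1 (depth 2)
  pos 5: ')' -> close internal node _1 (now at depth 1)
  pos 7: '(' -> open internal node _2 (depth 2)
  pos 10: '(' -> open internal node _3 (depth 3)
  pos 18: ')' -> close internal node _3 (now at depth 2)
  pos 19: ')' -> close internal node _2 (now at depth 1)
  pos 20: ')' -> close internal node _0 (now at depth 0)
Total internal nodes: 4
BFS adjacency from root:
  _0: _1 _2
  _1: H P
  _2: W _3
  _3: B G M Z

Answer: _0: _1 _2
_1: H P
_2: W _3
_3: B G M Z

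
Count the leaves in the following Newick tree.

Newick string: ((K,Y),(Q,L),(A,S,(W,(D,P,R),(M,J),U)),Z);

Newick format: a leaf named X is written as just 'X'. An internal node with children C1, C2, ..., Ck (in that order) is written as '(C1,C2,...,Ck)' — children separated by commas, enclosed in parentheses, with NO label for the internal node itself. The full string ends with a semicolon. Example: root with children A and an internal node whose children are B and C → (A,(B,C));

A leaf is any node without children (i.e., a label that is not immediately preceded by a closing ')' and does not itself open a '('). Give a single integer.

Newick: ((K,Y),(Q,L),(A,S,(W,(D,P,R),(M,J),U)),Z);
Scan left-to-right; a leaf is any maximal label run not followed by '(':
  pos 2: leaf 'K' → count = 1
  pos 4: leaf 'Y' → count = 2
  pos 8: leaf 'Q' → count = 3
  pos 10: leaf 'L' → count = 4
  pos 14: leaf 'A' → count = 5
  pos 16: leaf 'S' → count = 6
  pos 19: leaf 'W' → count = 7
  pos 22: leaf 'D' → count = 8
  pos 24: leaf 'P' → count = 9
  pos 26: leaf 'R' → count = 10
  pos 30: leaf 'M' → count = 11
  pos 32: leaf 'J' → count = 12
  pos 35: leaf 'U' → count = 13
  pos 39: leaf 'Z' → count = 14
Total leaves: 14

Answer: 14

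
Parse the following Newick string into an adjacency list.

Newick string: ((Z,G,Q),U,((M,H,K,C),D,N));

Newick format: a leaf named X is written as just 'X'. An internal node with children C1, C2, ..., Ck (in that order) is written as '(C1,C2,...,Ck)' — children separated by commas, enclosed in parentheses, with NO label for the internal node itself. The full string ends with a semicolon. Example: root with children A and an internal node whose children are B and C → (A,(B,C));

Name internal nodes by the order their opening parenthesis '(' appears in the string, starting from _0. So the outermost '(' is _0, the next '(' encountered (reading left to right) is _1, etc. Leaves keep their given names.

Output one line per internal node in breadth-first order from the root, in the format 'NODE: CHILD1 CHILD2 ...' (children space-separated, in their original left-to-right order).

Answer: _0: _1 U _2
_1: Z G Q
_2: _3 D N
_3: M H K C

Derivation:
Input: ((Z,G,Q),U,((M,H,K,C),D,N));
Scanning left-to-right, naming '(' by encounter order:
  pos 0: '(' -> open internal node _0 (depth 1)
  pos 1: '(' -> open internal node _1 (depth 2)
  pos 7: ')' -> close internal node _1 (now at depth 1)
  pos 11: '(' -> open internal node _2 (depth 2)
  pos 12: '(' -> open internal node _3 (depth 3)
  pos 20: ')' -> close internal node _3 (now at depth 2)
  pos 25: ')' -> close internal node _2 (now at depth 1)
  pos 26: ')' -> close internal node _0 (now at depth 0)
Total internal nodes: 4
BFS adjacency from root:
  _0: _1 U _2
  _1: Z G Q
  _2: _3 D N
  _3: M H K C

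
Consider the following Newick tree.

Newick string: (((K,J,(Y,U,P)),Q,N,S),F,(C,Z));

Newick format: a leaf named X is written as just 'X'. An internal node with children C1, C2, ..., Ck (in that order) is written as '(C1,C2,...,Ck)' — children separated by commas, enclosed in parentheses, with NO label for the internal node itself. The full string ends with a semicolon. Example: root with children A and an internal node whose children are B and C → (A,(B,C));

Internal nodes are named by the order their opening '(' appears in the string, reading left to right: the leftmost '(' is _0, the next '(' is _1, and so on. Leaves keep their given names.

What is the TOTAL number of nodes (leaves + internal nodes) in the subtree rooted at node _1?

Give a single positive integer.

Answer: 11

Derivation:
Newick: (((K,J,(Y,U,P)),Q,N,S),F,(C,Z));
Locate _1: it is the '(' at position 1 (the 2nd '(' reading left to right).
Query: subtree rooted at _1
_1: subtree_size = 1 + 10
  _2: subtree_size = 1 + 6
    K: subtree_size = 1 + 0
    J: subtree_size = 1 + 0
    _3: subtree_size = 1 + 3
      Y: subtree_size = 1 + 0
      U: subtree_size = 1 + 0
      P: subtree_size = 1 + 0
  Q: subtree_size = 1 + 0
  N: subtree_size = 1 + 0
  S: subtree_size = 1 + 0
Total subtree size of _1: 11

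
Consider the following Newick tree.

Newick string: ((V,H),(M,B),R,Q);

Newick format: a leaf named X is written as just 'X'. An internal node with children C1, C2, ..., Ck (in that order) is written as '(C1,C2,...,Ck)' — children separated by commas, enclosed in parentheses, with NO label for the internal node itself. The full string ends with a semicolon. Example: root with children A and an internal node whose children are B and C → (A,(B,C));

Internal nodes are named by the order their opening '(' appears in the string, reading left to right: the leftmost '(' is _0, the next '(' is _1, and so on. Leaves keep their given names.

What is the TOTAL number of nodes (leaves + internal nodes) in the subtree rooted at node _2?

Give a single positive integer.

Newick: ((V,H),(M,B),R,Q);
Locate _2: it is the '(' at position 7 (the 3rd '(' reading left to right).
Query: subtree rooted at _2
_2: subtree_size = 1 + 2
  M: subtree_size = 1 + 0
  B: subtree_size = 1 + 0
Total subtree size of _2: 3

Answer: 3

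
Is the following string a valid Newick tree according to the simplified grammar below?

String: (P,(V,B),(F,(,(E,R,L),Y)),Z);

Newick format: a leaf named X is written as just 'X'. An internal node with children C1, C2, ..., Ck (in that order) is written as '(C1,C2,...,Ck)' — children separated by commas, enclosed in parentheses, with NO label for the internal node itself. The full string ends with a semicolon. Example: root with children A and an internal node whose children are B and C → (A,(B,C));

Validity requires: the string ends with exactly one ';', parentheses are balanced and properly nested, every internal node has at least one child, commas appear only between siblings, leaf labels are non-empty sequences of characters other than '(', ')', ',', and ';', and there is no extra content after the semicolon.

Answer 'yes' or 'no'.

Input: (P,(V,B),(F,(,(E,R,L),Y)),Z);
Paren balance: 5 '(' vs 5 ')' OK
Ends with single ';': True
Full parse: FAILS (empty leaf label at pos 13)
Valid: False

Answer: no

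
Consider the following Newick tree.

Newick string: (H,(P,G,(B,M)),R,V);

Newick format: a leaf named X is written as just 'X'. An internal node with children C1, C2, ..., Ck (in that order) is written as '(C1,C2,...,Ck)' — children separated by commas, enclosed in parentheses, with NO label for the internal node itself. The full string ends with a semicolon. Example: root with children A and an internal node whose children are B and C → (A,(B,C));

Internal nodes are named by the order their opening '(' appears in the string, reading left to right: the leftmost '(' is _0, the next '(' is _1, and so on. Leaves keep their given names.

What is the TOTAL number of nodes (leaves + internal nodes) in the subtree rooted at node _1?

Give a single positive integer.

Answer: 6

Derivation:
Newick: (H,(P,G,(B,M)),R,V);
Locate _1: it is the '(' at position 3 (the 2nd '(' reading left to right).
Query: subtree rooted at _1
_1: subtree_size = 1 + 5
  P: subtree_size = 1 + 0
  G: subtree_size = 1 + 0
  _2: subtree_size = 1 + 2
    B: subtree_size = 1 + 0
    M: subtree_size = 1 + 0
Total subtree size of _1: 6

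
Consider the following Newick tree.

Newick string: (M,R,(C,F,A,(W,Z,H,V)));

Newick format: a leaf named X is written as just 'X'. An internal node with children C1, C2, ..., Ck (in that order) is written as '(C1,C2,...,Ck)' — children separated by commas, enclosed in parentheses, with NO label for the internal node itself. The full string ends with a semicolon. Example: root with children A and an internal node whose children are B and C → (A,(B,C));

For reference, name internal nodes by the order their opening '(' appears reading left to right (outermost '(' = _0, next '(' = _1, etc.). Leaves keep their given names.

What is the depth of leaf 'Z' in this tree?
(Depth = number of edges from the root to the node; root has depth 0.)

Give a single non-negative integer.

Newick: (M,R,(C,F,A,(W,Z,H,V)));
Naming internals by '(' encounter order: outermost '(' = _0, next = _1, ...
Query node: Z
Path from root: _0 -> _1 -> _2 -> Z
Depth of Z: 3 (number of edges from root)

Answer: 3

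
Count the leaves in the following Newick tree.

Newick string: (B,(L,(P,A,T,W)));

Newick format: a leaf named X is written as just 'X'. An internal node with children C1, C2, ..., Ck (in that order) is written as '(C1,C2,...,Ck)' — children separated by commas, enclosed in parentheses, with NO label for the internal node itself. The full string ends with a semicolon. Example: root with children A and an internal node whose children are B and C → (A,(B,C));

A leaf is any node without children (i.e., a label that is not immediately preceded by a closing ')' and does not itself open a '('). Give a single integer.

Newick: (B,(L,(P,A,T,W)));
Scan left-to-right; a leaf is any maximal label run not followed by '(':
  pos 1: leaf 'B' → count = 1
  pos 4: leaf 'L' → count = 2
  pos 7: leaf 'P' → count = 3
  pos 9: leaf 'A' → count = 4
  pos 11: leaf 'T' → count = 5
  pos 13: leaf 'W' → count = 6
Total leaves: 6

Answer: 6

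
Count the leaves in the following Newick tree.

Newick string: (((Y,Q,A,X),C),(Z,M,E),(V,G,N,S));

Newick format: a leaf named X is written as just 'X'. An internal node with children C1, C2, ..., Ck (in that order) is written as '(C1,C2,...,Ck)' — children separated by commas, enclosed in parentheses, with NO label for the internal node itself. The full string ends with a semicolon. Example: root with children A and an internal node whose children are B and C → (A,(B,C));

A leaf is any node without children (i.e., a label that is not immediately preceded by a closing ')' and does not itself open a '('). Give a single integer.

Newick: (((Y,Q,A,X),C),(Z,M,E),(V,G,N,S));
Scan left-to-right; a leaf is any maximal label run not followed by '(':
  pos 3: leaf 'Y' → count = 1
  pos 5: leaf 'Q' → count = 2
  pos 7: leaf 'A' → count = 3
  pos 9: leaf 'X' → count = 4
  pos 12: leaf 'C' → count = 5
  pos 16: leaf 'Z' → count = 6
  pos 18: leaf 'M' → count = 7
  pos 20: leaf 'E' → count = 8
  pos 24: leaf 'V' → count = 9
  pos 26: leaf 'G' → count = 10
  pos 28: leaf 'N' → count = 11
  pos 30: leaf 'S' → count = 12
Total leaves: 12

Answer: 12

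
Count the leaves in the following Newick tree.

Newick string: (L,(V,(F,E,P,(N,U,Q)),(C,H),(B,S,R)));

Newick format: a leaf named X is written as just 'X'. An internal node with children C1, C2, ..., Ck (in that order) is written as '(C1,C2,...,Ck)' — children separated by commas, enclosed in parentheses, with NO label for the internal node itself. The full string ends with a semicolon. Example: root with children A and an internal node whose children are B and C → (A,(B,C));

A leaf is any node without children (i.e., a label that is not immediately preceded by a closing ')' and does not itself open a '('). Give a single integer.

Answer: 13

Derivation:
Newick: (L,(V,(F,E,P,(N,U,Q)),(C,H),(B,S,R)));
Scan left-to-right; a leaf is any maximal label run not followed by '(':
  pos 1: leaf 'L' → count = 1
  pos 4: leaf 'V' → count = 2
  pos 7: leaf 'F' → count = 3
  pos 9: leaf 'E' → count = 4
  pos 11: leaf 'P' → count = 5
  pos 14: leaf 'N' → count = 6
  pos 16: leaf 'U' → count = 7
  pos 18: leaf 'Q' → count = 8
  pos 23: leaf 'C' → count = 9
  pos 25: leaf 'H' → count = 10
  pos 29: leaf 'B' → count = 11
  pos 31: leaf 'S' → count = 12
  pos 33: leaf 'R' → count = 13
Total leaves: 13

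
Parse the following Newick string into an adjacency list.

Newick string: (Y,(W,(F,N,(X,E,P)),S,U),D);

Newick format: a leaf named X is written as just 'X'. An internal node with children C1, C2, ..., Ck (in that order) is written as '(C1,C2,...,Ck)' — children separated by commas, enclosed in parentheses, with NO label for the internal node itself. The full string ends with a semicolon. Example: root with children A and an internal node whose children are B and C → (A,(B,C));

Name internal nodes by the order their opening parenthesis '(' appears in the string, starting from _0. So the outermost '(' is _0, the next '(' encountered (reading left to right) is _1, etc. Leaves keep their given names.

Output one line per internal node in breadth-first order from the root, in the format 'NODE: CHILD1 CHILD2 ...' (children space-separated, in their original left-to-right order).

Answer: _0: Y _1 D
_1: W _2 S U
_2: F N _3
_3: X E P

Derivation:
Input: (Y,(W,(F,N,(X,E,P)),S,U),D);
Scanning left-to-right, naming '(' by encounter order:
  pos 0: '(' -> open internal node _0 (depth 1)
  pos 3: '(' -> open internal node _1 (depth 2)
  pos 6: '(' -> open internal node _2 (depth 3)
  pos 11: '(' -> open internal node _3 (depth 4)
  pos 17: ')' -> close internal node _3 (now at depth 3)
  pos 18: ')' -> close internal node _2 (now at depth 2)
  pos 23: ')' -> close internal node _1 (now at depth 1)
  pos 26: ')' -> close internal node _0 (now at depth 0)
Total internal nodes: 4
BFS adjacency from root:
  _0: Y _1 D
  _1: W _2 S U
  _2: F N _3
  _3: X E P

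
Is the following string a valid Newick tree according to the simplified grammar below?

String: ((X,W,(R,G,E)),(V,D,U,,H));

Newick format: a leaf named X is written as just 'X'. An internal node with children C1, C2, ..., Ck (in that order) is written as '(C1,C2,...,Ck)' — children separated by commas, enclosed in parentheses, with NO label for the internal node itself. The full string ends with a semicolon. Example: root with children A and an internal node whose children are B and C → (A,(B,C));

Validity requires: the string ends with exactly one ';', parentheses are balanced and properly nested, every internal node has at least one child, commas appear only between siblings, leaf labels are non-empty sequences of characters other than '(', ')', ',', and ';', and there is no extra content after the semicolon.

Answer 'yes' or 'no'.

Answer: no

Derivation:
Input: ((X,W,(R,G,E)),(V,D,U,,H));
Paren balance: 4 '(' vs 4 ')' OK
Ends with single ';': True
Full parse: FAILS (empty leaf label at pos 22)
Valid: False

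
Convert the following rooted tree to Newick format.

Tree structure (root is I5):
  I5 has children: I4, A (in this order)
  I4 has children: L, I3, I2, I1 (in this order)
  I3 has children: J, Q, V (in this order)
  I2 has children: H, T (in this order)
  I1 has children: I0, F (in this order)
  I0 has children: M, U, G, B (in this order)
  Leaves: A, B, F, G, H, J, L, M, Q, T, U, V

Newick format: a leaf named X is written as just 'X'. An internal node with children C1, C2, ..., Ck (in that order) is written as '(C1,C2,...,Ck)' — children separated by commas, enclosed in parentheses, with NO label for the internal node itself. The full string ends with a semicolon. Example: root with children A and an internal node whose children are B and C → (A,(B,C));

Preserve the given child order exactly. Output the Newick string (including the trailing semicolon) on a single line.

internal I5 with children ['I4', 'A']
  internal I4 with children ['L', 'I3', 'I2', 'I1']
    leaf 'L' → 'L'
    internal I3 with children ['J', 'Q', 'V']
      leaf 'J' → 'J'
      leaf 'Q' → 'Q'
      leaf 'V' → 'V'
    → '(J,Q,V)'
    internal I2 with children ['H', 'T']
      leaf 'H' → 'H'
      leaf 'T' → 'T'
    → '(H,T)'
    internal I1 with children ['I0', 'F']
      internal I0 with children ['M', 'U', 'G', 'B']
        leaf 'M' → 'M'
        leaf 'U' → 'U'
        leaf 'G' → 'G'
        leaf 'B' → 'B'
      → '(M,U,G,B)'
      leaf 'F' → 'F'
    → '((M,U,G,B),F)'
  → '(L,(J,Q,V),(H,T),((M,U,G,B),F))'
  leaf 'A' → 'A'
→ '((L,(J,Q,V),(H,T),((M,U,G,B),F)),A)'
Final: ((L,(J,Q,V),(H,T),((M,U,G,B),F)),A);

Answer: ((L,(J,Q,V),(H,T),((M,U,G,B),F)),A);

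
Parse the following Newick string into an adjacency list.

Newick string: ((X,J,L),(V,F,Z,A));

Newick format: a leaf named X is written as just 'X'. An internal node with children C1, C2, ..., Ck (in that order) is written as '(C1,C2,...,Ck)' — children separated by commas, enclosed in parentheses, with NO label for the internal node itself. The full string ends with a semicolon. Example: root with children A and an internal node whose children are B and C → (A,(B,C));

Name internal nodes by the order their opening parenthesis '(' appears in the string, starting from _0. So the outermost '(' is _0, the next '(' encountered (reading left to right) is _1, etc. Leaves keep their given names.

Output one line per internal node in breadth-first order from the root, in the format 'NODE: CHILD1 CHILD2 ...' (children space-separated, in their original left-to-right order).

Answer: _0: _1 _2
_1: X J L
_2: V F Z A

Derivation:
Input: ((X,J,L),(V,F,Z,A));
Scanning left-to-right, naming '(' by encounter order:
  pos 0: '(' -> open internal node _0 (depth 1)
  pos 1: '(' -> open internal node _1 (depth 2)
  pos 7: ')' -> close internal node _1 (now at depth 1)
  pos 9: '(' -> open internal node _2 (depth 2)
  pos 17: ')' -> close internal node _2 (now at depth 1)
  pos 18: ')' -> close internal node _0 (now at depth 0)
Total internal nodes: 3
BFS adjacency from root:
  _0: _1 _2
  _1: X J L
  _2: V F Z A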